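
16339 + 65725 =82064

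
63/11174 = 63/11174= 0.01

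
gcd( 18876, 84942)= 9438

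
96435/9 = 10715 = 10715.00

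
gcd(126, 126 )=126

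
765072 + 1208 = 766280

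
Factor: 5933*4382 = 2^1*7^1 * 17^1 * 313^1*349^1 =25998406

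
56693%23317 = 10059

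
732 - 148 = 584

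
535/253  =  2 + 29/253 = 2.11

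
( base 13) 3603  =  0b1110110111000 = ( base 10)7608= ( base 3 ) 101102210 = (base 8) 16670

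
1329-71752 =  - 70423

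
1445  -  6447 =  - 5002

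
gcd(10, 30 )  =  10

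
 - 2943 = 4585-7528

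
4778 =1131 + 3647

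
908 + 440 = 1348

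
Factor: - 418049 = -107^1*3907^1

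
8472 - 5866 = 2606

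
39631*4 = 158524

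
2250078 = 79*28482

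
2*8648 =17296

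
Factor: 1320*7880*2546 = 26482473600 =2^7*3^1 *5^2*11^1*19^1*67^1 *197^1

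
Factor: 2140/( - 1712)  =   - 5/4  =  - 2^ ( - 2 )*5^1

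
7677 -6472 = 1205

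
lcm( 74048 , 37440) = 3332160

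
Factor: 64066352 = 2^4 * 7^1*211^1*2711^1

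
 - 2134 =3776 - 5910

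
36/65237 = 36/65237=0.00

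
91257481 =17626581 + 73630900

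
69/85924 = 69/85924 = 0.00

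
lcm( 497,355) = 2485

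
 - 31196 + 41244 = 10048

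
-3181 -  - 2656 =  - 525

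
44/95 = 44/95 = 0.46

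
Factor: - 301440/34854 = - 320/37= - 2^6*5^1 * 37^( - 1)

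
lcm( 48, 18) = 144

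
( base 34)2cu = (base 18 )88E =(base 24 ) 4IE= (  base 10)2750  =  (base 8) 5276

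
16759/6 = 16759/6 =2793.17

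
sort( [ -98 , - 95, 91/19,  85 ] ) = [ - 98, - 95, 91/19 , 85]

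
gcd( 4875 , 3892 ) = 1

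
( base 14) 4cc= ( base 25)1DE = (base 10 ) 964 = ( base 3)1022201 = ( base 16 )3c4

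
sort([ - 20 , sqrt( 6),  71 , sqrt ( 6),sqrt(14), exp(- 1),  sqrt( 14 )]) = [-20, exp(-1) , sqrt(6), sqrt(6),sqrt(14), sqrt( 14), 71]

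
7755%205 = 170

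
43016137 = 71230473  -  28214336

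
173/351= 173/351= 0.49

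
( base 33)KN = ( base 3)221022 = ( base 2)1010101011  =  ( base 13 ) 407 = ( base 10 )683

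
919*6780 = 6230820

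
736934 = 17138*43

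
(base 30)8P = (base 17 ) fa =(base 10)265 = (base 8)411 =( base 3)100211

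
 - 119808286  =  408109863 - 527918149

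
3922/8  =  1961/4 = 490.25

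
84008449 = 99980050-15971601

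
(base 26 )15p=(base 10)831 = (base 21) 1IC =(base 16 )33F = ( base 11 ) 696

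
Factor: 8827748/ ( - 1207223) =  - 2^2*1207223^ (-1)*2206937^1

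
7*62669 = 438683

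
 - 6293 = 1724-8017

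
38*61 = 2318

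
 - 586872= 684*( - 858)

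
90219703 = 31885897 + 58333806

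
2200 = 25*88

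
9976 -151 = 9825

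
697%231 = 4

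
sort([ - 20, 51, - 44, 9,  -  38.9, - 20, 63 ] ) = [- 44, - 38.9 , - 20, - 20, 9, 51, 63] 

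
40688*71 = 2888848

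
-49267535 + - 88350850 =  - 137618385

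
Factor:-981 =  - 3^2*109^1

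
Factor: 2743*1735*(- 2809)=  - 13368325945 = - 5^1*13^1*53^2*211^1*347^1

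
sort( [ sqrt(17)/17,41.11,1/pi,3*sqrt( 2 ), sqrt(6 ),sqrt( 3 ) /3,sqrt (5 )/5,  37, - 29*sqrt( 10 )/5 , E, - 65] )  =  [ - 65, - 29*sqrt(10 )/5,  sqrt( 17) /17 , 1/pi,  sqrt (5)/5, sqrt (3)/3, sqrt( 6), E , 3 * sqrt(2) , 37,41.11]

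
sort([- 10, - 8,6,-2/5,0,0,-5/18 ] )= [  -  10, - 8, - 2/5, - 5/18,0, 0, 6]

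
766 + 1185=1951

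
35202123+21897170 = 57099293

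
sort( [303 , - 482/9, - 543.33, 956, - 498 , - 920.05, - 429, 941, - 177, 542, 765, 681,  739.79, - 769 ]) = [-920.05, - 769, - 543.33,-498, - 429,-177,-482/9,303,  542 , 681,  739.79, 765,  941,956]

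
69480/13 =5344 + 8/13= 5344.62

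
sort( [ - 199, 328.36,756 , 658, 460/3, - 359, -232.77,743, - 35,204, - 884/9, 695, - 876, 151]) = [ - 876, - 359, - 232.77, - 199,-884/9, - 35, 151,460/3 , 204,328.36, 658, 695,743,756 ] 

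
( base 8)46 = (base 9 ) 42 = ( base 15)28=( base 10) 38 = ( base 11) 35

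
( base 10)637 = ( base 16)27d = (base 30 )L7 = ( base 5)10022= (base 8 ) 1175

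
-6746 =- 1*6746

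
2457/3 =819 = 819.00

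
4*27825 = 111300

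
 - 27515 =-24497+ - 3018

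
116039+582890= 698929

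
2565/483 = 855/161 = 5.31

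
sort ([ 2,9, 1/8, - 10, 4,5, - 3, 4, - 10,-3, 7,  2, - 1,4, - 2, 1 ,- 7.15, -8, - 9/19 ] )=[-10, - 10,-8, - 7.15, - 3 , - 3,-2, - 1 ,-9/19,1/8,1, 2,2,4, 4,4, 5, 7, 9] 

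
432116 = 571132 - 139016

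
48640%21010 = 6620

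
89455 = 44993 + 44462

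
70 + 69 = 139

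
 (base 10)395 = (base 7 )1103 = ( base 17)164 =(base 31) cn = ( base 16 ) 18b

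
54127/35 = 54127/35 = 1546.49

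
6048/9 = 672 = 672.00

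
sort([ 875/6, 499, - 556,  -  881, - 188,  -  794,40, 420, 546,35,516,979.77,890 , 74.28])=[ - 881, - 794,-556 , - 188,35,40, 74.28, 875/6,420,499,516,546,  890,  979.77]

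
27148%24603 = 2545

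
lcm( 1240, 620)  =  1240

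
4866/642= 7 +62/107 = 7.58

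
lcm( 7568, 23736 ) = 522192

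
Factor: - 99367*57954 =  - 2^1 *3^1*13^1* 743^1*99367^1 = - 5758715118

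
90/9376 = 45/4688 = 0.01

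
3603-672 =2931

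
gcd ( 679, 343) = 7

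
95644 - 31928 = 63716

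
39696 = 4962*8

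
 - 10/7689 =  - 1 + 7679/7689 = - 0.00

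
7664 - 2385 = 5279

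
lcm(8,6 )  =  24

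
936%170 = 86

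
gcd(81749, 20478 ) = 1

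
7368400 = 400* 18421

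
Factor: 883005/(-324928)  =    -  2^ ( - 6)*3^1*5^1*37^2  *  43^1*5077^(- 1) 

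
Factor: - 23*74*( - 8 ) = 13616 =2^4*23^1*37^1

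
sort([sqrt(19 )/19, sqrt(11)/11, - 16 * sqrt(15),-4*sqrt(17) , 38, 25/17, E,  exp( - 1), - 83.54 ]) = [ - 83.54, - 16*sqrt ( 15), - 4*sqrt ( 17),sqrt( 19) /19,sqrt(11) /11, exp( - 1 ), 25/17  ,  E, 38]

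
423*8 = 3384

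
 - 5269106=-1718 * 3067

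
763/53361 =109/7623 = 0.01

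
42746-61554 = - 18808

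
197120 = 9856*20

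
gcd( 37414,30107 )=1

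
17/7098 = 17/7098 = 0.00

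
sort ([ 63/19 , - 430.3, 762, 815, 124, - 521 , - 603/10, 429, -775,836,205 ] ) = [-775,-521, - 430.3, - 603/10,63/19, 124, 205,429, 762, 815, 836]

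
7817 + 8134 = 15951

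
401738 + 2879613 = 3281351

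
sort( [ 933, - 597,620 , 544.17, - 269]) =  [ - 597, - 269,544.17,620, 933]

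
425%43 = 38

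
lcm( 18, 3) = 18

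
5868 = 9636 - 3768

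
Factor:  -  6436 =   -  2^2*1609^1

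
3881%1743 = 395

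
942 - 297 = 645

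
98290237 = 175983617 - 77693380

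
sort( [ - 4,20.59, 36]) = [ - 4,  20.59,36 ]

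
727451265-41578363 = 685872902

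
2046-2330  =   -284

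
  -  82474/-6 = 13745 + 2/3 = 13745.67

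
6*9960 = 59760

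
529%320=209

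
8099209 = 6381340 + 1717869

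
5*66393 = 331965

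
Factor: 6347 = 11^1*577^1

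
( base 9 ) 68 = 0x3e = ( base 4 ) 332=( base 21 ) 2k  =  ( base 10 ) 62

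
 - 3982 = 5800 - 9782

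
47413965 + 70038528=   117452493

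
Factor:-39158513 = - 39158513^1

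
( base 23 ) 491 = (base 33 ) 24E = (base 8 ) 4424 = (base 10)2324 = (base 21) 55e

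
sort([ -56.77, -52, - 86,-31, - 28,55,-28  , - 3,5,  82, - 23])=[-86, - 56.77, - 52,-31 , -28, - 28,-23, - 3,5, 55,82]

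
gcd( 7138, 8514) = 86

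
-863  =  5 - 868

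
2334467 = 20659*113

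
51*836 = 42636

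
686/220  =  343/110 = 3.12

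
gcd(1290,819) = 3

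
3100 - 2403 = 697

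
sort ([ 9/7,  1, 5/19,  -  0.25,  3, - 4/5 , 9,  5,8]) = [-4/5 ,-0.25,5/19, 1,9/7, 3 , 5 , 8,9] 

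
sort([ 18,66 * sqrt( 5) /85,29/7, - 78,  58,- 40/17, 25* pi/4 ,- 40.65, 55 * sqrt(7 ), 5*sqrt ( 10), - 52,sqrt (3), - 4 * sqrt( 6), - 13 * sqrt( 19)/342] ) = [ - 78, - 52, - 40.65 , - 4*sqrt ( 6)  , - 40/17, - 13 * sqrt( 19 ) /342,  sqrt (3),66 * sqrt( 5)/85, 29/7, 5 * sqrt( 10 ), 18,  25*pi/4 , 58, 55*sqrt( 7) ]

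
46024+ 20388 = 66412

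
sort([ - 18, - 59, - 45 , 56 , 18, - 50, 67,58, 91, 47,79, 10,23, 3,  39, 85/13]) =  [- 59, - 50, -45 ,-18,3,85/13, 10,  18,  23 , 39, 47, 56, 58, 67,79, 91]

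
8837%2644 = 905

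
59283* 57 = 3379131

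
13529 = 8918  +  4611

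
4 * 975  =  3900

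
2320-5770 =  - 3450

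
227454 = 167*1362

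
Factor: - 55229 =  - 55229^1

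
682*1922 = 1310804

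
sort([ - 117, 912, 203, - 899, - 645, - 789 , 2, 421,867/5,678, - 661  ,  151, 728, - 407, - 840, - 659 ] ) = [ - 899, - 840, - 789,-661, - 659, - 645,  -  407, - 117,  2 , 151, 867/5,203,421, 678,728,912]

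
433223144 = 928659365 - 495436221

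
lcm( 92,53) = 4876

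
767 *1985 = 1522495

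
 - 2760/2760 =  - 1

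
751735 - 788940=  - 37205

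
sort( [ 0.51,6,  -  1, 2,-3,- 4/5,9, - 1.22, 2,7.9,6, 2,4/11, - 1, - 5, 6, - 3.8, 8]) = [-5, - 3.8, - 3,  -  1.22 , -1, - 1, - 4/5, 4/11, 0.51,2,2,  2, 6, 6,  6,7.9,8,9 ]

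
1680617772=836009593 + 844608179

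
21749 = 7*3107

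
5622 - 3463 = 2159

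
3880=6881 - 3001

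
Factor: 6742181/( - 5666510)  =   - 2^(-1 )*5^( - 1) *23^( - 1 ) *29^1*71^( - 1)*  137^1 * 347^( - 1) * 1697^1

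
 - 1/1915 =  - 1 + 1914/1915 = - 0.00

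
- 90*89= -8010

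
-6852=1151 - 8003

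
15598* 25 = 389950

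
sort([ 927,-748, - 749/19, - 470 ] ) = [ - 748,-470,  -  749/19,927]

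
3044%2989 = 55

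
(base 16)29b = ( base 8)1233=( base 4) 22123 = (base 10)667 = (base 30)M7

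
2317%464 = 461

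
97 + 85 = 182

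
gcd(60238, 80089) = 1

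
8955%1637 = 770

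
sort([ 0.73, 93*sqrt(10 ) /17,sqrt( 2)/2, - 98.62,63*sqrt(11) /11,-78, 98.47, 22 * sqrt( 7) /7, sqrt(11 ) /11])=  [  -  98.62, - 78,  sqrt( 11)/11, sqrt(2)/2,0.73, 22*sqrt( 7) /7,93*sqrt(10)/17, 63*sqrt(11 )/11 , 98.47]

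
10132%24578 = 10132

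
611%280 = 51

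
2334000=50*46680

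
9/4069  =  9/4069=0.00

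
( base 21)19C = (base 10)642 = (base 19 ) 1ef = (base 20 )1C2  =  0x282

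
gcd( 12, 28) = 4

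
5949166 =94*63289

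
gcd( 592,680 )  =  8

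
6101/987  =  6101/987 = 6.18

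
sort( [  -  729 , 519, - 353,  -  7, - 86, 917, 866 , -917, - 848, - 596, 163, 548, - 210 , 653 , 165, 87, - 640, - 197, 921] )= [ - 917,  -  848, - 729,-640 , - 596, - 353, - 210,  -  197, - 86, - 7, 87, 163, 165, 519, 548, 653, 866,917, 921]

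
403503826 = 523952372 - 120448546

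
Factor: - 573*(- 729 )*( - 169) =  - 70594173 = -  3^7*13^2 * 191^1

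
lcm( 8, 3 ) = 24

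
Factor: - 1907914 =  - 2^1*139^1*6863^1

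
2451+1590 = 4041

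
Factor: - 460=  -  2^2*5^1*23^1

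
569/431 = 569/431 = 1.32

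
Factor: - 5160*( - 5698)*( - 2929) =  - 2^4 *3^1 * 5^1*7^1 * 11^1*29^1*37^1*43^1*101^1 = -86117520720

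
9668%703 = 529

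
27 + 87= 114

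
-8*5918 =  - 47344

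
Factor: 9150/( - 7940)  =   - 2^(-1 ) * 3^1*5^1*61^1*397^( - 1) = - 915/794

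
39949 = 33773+6176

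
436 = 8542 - 8106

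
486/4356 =27/242 =0.11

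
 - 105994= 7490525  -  7596519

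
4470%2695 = 1775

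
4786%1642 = 1502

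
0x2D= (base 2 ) 101101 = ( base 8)55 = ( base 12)39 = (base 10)45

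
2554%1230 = 94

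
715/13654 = 715/13654 = 0.05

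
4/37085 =4/37085  =  0.00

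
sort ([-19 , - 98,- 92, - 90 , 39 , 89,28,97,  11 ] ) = [ - 98,-92,  -  90, - 19, 11 , 28, 39, 89,  97 ]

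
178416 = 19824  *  9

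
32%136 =32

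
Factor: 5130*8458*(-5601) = -2^2*3^4*5^1 * 19^1*1867^1 * 4229^1 = -  243024813540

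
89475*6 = 536850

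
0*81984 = 0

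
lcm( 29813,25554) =178878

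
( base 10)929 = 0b1110100001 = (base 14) 4A5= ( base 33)s5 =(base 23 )1h9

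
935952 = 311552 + 624400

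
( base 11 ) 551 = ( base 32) KL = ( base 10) 661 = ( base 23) 15H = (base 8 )1225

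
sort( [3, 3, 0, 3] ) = [0, 3,3,  3] 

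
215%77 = 61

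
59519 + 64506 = 124025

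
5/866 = 5/866 = 0.01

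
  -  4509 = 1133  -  5642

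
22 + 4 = 26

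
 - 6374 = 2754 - 9128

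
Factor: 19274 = 2^1*23^1*419^1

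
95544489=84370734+11173755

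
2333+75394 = 77727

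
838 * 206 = 172628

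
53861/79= 681 + 62/79= 681.78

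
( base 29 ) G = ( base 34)G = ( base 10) 16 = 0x10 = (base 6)24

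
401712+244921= 646633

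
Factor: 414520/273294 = 2^2 * 3^ ( - 4 ) * 5^1*7^ ( - 1 ) * 43^1=860/567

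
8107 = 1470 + 6637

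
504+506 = 1010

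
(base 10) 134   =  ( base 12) b2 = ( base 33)42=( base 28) 4M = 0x86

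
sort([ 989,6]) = [ 6, 989] 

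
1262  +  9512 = 10774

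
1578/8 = 789/4 = 197.25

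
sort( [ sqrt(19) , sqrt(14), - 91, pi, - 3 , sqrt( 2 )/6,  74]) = [ - 91, - 3,sqrt(2) /6, pi, sqrt(14), sqrt (19 ),74]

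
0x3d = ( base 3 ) 2021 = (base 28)25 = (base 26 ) 29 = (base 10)61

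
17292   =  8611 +8681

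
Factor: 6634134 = 2^1*3^2*13^1*28351^1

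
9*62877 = 565893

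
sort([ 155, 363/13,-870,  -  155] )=[ - 870,-155, 363/13, 155]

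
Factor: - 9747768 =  - 2^3 *3^1*23^1*17659^1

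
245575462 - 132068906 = 113506556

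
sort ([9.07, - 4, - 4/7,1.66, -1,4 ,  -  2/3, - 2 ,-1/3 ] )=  [ - 4, - 2 , - 1, - 2/3, - 4/7, - 1/3,1.66,  4,9.07]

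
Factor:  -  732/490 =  -366/245=- 2^1*3^1*5^( - 1 )*7^(-2 )*  61^1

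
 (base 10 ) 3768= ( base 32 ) 3LO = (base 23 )72J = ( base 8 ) 7270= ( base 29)4dr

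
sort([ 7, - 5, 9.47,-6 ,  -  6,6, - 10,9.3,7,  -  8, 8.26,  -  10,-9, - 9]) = [  -  10, - 10,-9 , - 9, - 8  , - 6, - 6, - 5, 6, 7,  7, 8.26,9.3, 9.47]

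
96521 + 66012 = 162533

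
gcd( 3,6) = 3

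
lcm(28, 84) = 84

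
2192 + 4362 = 6554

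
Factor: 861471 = 3^2 * 13^1*37^1*199^1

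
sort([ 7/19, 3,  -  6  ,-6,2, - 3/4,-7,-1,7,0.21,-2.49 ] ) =[ - 7 , - 6,  -  6, - 2.49, - 1, - 3/4,0.21,7/19,2,3,7 ] 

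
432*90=38880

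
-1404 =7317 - 8721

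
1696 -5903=- 4207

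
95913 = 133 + 95780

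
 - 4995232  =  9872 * ( - 506)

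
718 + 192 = 910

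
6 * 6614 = 39684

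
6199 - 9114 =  - 2915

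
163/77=2  +  9/77 =2.12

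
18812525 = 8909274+9903251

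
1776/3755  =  1776/3755 = 0.47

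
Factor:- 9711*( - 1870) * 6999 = 127098830430 = 2^1*3^3*5^1*11^1*13^1 * 17^1*83^1*2333^1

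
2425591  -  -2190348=4615939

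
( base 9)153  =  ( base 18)73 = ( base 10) 129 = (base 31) 45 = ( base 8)201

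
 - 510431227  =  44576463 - 555007690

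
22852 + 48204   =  71056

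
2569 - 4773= -2204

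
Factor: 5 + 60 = 5^1*13^1 = 65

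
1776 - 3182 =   -  1406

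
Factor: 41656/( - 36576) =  - 41/36 = -2^( - 2 )* 3^( - 2 ) * 41^1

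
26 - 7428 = -7402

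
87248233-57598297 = 29649936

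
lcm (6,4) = 12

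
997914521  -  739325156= 258589365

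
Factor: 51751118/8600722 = 25875559/4300361 =13^(-1 )*293^( - 1)*1129^(  -  1 ) * 25875559^1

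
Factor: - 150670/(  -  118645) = 2^1 *13^1*19^1*389^( - 1) = 494/389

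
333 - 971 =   -  638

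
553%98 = 63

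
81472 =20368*4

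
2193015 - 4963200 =-2770185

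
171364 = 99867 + 71497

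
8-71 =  - 63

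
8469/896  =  9+405/896 = 9.45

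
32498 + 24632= 57130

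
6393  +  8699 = 15092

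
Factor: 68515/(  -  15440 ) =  - 71/16  =  -2^(-4)*71^1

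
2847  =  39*73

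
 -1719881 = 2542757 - 4262638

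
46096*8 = 368768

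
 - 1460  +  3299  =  1839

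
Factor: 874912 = 2^5 * 19^1*1439^1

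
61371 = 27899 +33472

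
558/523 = 1 + 35/523=1.07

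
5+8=13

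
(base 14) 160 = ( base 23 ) c4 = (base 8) 430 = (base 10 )280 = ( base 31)91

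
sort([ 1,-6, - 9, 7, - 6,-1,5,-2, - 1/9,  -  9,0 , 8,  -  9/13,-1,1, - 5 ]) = [ - 9, - 9,  -  6,-6,-5, - 2, - 1,-1, - 9/13,- 1/9, 0,1, 1,  5,7,8]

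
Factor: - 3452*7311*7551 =  -  2^2*3^3*839^1*863^1*2437^1 = - 190568906172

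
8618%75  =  68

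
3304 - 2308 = 996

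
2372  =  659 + 1713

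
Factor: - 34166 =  - 2^1*11^1*1553^1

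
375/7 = 375/7 = 53.57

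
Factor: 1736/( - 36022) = -2^2*83^ ( - 1) = - 4/83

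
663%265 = 133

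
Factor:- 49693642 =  - 2^1*3889^1*6389^1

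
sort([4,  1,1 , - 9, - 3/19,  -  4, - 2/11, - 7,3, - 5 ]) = [ - 9, - 7,-5, - 4, - 2/11, - 3/19 , 1,1,  3, 4] 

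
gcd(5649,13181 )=1883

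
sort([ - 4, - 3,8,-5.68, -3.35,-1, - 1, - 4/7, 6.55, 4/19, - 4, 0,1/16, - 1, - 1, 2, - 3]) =[ - 5.68,-4, - 4 , - 3.35, - 3, - 3,  -  1 , - 1, - 1,-1, -4/7,0, 1/16, 4/19, 2, 6.55, 8 ]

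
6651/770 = 6651/770 = 8.64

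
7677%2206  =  1059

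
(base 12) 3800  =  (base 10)6336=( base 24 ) b00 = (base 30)716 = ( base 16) 18C0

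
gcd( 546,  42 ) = 42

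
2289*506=1158234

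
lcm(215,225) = 9675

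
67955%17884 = 14303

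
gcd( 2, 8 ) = 2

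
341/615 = 341/615 = 0.55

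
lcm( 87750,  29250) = 87750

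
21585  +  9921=31506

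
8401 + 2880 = 11281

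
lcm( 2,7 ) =14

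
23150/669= 34 + 404/669 =34.60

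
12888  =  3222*4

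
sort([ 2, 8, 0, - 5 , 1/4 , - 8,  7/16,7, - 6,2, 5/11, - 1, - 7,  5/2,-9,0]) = [ -9,-8, - 7, - 6,-5, - 1,0, 0,1/4,7/16, 5/11,2, 2 , 5/2, 7, 8 ]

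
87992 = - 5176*( - 17 ) 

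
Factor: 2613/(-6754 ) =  - 2^( -1 )*3^1*11^ ( - 1 )*13^1*67^1*307^( - 1 ) 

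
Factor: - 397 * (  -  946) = 2^1 * 11^1 * 43^1*397^1  =  375562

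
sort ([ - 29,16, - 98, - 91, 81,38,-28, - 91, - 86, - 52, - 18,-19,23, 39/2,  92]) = [- 98, - 91 ,-91, - 86, - 52,- 29,-28,- 19 , - 18, 16,  39/2,23 , 38,  81, 92]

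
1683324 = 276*6099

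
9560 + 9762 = 19322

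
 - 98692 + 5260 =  - 93432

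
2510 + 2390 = 4900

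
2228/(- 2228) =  - 1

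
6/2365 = 6/2365  =  0.00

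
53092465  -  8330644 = 44761821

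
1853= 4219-2366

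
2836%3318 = 2836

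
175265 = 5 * 35053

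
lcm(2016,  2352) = 14112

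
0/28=0 = 0.00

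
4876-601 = 4275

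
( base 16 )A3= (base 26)67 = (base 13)c7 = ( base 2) 10100011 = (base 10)163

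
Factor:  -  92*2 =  - 184 = - 2^3*23^1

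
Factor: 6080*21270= 2^7*3^1*5^2 * 19^1*709^1 = 129321600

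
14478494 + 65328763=79807257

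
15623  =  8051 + 7572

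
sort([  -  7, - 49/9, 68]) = [ - 7 , - 49/9,  68 ]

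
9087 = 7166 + 1921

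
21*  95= 1995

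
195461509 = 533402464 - 337940955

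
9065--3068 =12133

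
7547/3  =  7547/3 = 2515.67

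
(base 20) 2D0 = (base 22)244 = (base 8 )2044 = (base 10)1060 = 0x424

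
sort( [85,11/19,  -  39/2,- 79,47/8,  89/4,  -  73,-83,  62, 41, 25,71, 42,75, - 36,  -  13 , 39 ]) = [-83, - 79,-73 ,-36, - 39/2,  -  13, 11/19,47/8,89/4,25,39,41, 42 , 62,  71,  75,85 ] 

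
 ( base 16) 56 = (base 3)10012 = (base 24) 3e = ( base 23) 3h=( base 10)86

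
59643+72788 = 132431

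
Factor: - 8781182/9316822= - 37^( - 1)*137^( - 1) * 347^1*919^( - 1 )*12653^1  =  -4390591/4658411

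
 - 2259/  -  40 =2259/40 = 56.48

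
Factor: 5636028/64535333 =2^2*3^1*191^1* 1993^( - 1) * 2459^1*32381^(- 1)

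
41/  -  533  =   - 1/13 = -0.08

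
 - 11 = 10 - 21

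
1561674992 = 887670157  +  674004835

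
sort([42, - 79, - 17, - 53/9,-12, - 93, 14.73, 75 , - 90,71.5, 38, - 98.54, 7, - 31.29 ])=[ - 98.54,- 93, - 90, - 79, - 31.29 , - 17, - 12, - 53/9  ,  7,14.73,38, 42, 71.5,75 ]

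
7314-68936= - 61622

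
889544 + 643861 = 1533405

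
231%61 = 48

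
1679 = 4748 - 3069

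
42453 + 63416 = 105869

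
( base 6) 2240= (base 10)528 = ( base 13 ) 318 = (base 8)1020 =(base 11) 440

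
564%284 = 280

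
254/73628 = 127/36814 = 0.00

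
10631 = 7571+3060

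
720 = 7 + 713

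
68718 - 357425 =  - 288707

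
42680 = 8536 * 5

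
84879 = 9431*9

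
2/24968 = 1/12484 = 0.00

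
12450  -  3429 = 9021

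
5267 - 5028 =239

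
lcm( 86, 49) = 4214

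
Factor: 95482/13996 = 2^(-1)*3499^(  -  1 ) * 47741^1= 47741/6998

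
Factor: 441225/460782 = 925/966 = 2^( - 1)*3^(-1)*5^2*7^(  -  1)*23^ (-1 )*37^1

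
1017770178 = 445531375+572238803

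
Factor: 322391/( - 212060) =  - 14017/9220 =-  2^( - 2)*  5^( - 1 )*107^1 * 131^1 * 461^( - 1) 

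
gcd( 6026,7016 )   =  2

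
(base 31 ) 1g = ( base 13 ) 38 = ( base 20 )27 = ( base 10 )47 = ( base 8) 57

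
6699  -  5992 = 707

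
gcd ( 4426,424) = 2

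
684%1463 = 684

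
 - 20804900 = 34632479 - 55437379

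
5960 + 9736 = 15696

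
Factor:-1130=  - 2^1*5^1*113^1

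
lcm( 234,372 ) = 14508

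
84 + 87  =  171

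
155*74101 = 11485655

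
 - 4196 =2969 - 7165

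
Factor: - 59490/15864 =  - 15/4 = - 2^( - 2) * 3^1* 5^1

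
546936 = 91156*6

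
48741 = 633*77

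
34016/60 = 8504/15 = 566.93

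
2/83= 2/83 = 0.02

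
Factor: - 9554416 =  - 2^4*19^1  *  53^1*593^1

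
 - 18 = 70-88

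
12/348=1/29 = 0.03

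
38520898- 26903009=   11617889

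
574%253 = 68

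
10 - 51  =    -  41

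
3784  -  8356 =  - 4572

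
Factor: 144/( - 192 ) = -2^( - 2)*3^1= - 3/4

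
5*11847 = 59235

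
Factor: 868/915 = 2^2*3^( - 1 )*5^(-1)*7^1*31^1*61^( - 1)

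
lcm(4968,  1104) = 9936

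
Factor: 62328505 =5^1*23^1*541987^1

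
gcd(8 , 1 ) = 1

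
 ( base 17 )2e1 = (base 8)1461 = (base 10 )817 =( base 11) 683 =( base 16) 331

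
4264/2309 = 4264/2309 = 1.85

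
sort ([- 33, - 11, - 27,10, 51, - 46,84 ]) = [-46, - 33,-27 , - 11 , 10,51,84 ] 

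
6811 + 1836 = 8647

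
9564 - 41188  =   - 31624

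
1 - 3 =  - 2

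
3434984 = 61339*56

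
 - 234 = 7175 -7409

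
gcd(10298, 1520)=38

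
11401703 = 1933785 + 9467918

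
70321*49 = 3445729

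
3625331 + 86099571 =89724902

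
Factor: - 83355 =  - 3^1*5^1*5557^1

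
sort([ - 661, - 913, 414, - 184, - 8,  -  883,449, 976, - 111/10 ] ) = [ - 913,-883, - 661, - 184,-111/10, - 8,414,449, 976 ] 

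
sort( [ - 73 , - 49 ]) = [ - 73, - 49 ] 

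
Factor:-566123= - 491^1* 1153^1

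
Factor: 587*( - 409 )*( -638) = 153172954 = 2^1 * 11^1*29^1*409^1*587^1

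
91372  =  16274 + 75098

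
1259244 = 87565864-86306620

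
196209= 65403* 3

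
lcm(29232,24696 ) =1432368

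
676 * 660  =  446160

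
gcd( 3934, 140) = 14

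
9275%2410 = 2045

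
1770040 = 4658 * 380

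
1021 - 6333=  - 5312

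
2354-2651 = -297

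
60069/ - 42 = -20023/14  =  - 1430.21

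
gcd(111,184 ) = 1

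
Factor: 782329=782329^1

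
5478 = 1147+4331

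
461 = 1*461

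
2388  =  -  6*( - 398 ) 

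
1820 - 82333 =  - 80513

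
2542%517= 474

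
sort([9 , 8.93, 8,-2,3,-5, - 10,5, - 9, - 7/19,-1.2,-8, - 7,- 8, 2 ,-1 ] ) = [ - 10, - 9  , - 8, - 8, - 7, - 5,-2,  -  1.2 ,-1 ,-7/19, 2,3,  5,8, 8.93  ,  9]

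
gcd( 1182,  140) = 2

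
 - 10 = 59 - 69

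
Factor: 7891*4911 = 3^1*13^1 * 607^1*1637^1 = 38752701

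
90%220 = 90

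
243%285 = 243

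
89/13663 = 89/13663=0.01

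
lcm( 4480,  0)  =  0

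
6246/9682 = 3123/4841=0.65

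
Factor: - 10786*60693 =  - 2^1*  3^1*5393^1*20231^1 = - 654634698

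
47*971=45637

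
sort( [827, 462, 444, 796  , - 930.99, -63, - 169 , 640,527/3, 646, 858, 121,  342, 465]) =[  -  930.99, - 169,  -  63, 121, 527/3,342, 444,  462, 465,640, 646,796, 827, 858 ] 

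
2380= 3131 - 751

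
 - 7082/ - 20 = 354+1/10 =354.10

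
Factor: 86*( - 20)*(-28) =2^5*5^1 *7^1 * 43^1=48160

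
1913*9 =17217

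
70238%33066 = 4106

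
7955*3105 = 24700275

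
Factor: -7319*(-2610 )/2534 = 3^2*5^1*7^( - 1)*13^1*29^1*181^ ( - 1 ) * 563^1 = 9551295/1267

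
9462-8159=1303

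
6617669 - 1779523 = 4838146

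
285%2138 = 285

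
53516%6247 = 3540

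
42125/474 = 42125/474 = 88.87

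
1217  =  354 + 863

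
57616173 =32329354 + 25286819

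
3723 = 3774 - 51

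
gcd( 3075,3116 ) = 41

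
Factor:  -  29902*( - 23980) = 717049960 = 2^3*5^1*11^1*109^1*14951^1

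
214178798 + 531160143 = 745338941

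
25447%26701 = 25447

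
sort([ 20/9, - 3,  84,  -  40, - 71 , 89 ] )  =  [ - 71, - 40, - 3,20/9 , 84,89] 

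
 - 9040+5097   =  -3943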